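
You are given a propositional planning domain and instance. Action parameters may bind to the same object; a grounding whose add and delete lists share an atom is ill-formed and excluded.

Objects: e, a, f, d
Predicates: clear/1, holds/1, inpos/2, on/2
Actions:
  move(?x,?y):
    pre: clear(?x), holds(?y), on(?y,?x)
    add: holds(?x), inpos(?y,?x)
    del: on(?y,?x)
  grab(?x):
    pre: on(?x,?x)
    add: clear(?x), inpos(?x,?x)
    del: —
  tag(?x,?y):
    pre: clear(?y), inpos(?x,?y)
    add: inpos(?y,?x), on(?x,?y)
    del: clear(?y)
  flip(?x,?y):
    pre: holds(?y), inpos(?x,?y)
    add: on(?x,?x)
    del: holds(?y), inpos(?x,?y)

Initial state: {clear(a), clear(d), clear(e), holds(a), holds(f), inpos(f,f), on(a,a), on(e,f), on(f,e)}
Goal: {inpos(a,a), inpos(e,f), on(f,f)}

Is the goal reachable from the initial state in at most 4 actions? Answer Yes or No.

Yes

1. move(e,f)  →  {clear(a), clear(d), clear(e), holds(a), holds(e), holds(f), inpos(f,e), inpos(f,f), on(a,a), on(e,f)}
2. move(a,a)  →  {clear(a), clear(d), clear(e), holds(a), holds(e), holds(f), inpos(a,a), inpos(f,e), inpos(f,f), on(e,f)}
3. tag(f,e)  →  {clear(a), clear(d), holds(a), holds(e), holds(f), inpos(a,a), inpos(e,f), inpos(f,e), inpos(f,f), on(e,f), on(f,e)}
4. flip(f,e)  →  {clear(a), clear(d), holds(a), holds(f), inpos(a,a), inpos(e,f), inpos(f,f), on(e,f), on(f,e), on(f,f)}
optimal plan length = 4; 4 ≤ 4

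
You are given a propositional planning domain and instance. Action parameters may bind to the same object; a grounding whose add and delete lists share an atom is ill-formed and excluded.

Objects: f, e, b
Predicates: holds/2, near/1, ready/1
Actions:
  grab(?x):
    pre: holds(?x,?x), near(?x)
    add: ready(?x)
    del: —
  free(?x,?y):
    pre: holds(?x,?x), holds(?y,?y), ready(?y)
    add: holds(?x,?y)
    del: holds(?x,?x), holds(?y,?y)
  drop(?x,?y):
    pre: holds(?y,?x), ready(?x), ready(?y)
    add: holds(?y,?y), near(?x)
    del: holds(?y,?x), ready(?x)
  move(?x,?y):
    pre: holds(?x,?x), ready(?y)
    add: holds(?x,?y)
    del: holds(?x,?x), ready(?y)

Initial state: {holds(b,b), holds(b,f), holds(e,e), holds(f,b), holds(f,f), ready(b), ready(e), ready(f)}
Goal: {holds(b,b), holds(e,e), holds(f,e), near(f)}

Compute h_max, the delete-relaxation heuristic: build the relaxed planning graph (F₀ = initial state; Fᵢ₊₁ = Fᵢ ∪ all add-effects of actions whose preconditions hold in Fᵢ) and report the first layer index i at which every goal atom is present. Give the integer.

1

F0 = init (8 atoms)
F1 = F0 ∪ {holds(b,e), holds(e,b), holds(e,f), holds(f,e), near(b), near(f)}  (14 atoms)
goal ⊆ F1  ⇒  h_max = 1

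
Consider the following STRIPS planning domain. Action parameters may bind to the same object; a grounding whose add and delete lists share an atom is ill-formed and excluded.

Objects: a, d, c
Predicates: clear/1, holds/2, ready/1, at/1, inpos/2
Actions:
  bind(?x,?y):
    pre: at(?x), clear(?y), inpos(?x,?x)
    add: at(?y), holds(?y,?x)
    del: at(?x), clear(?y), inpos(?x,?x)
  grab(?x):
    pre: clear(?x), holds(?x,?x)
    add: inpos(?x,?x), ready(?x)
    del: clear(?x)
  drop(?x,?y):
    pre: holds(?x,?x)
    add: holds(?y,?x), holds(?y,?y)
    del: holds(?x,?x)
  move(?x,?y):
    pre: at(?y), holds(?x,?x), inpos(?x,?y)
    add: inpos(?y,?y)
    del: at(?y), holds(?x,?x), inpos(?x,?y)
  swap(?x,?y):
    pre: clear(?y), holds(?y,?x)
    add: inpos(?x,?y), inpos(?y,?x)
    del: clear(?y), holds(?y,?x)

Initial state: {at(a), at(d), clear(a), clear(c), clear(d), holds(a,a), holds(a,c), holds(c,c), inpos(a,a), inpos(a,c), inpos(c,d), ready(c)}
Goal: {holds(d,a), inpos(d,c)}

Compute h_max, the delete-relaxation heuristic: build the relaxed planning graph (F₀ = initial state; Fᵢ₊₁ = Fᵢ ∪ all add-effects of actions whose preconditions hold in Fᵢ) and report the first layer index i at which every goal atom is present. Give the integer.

F0 = init (12 atoms)
F1 = F0 ∪ {at(c), holds(c,a), holds(d,a), holds(d,c), holds(d,d), inpos(c,a), inpos(c,c), inpos(d,d), ready(a)}  (21 atoms)
F2 = F1 ∪ {holds(a,d), holds(c,d), inpos(a,d), inpos(d,a), inpos(d,c), ready(d)}  (27 atoms)
goal ⊆ F2  ⇒  h_max = 2

2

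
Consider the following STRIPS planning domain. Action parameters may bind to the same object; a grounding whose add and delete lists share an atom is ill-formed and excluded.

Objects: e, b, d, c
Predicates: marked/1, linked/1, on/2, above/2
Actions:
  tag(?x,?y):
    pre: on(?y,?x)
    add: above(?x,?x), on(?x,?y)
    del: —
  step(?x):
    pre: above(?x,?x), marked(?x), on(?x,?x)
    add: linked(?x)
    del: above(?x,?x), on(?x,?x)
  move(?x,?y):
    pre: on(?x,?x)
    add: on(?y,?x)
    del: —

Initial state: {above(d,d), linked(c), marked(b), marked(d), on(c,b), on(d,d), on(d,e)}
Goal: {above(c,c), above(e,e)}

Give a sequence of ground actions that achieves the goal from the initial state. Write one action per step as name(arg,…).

1. tag(e,d)  →  {above(d,d), above(e,e), linked(c), marked(b), marked(d), on(c,b), on(d,d), on(d,e), on(e,d)}
2. tag(b,c)  →  {above(b,b), above(d,d), above(e,e), linked(c), marked(b), marked(d), on(b,c), on(c,b), on(d,d), on(d,e), on(e,d)}
3. tag(c,b)  →  {above(b,b), above(c,c), above(d,d), above(e,e), linked(c), marked(b), marked(d), on(b,c), on(c,b), on(d,d), on(d,e), on(e,d)}

tag(e,d); tag(b,c); tag(c,b)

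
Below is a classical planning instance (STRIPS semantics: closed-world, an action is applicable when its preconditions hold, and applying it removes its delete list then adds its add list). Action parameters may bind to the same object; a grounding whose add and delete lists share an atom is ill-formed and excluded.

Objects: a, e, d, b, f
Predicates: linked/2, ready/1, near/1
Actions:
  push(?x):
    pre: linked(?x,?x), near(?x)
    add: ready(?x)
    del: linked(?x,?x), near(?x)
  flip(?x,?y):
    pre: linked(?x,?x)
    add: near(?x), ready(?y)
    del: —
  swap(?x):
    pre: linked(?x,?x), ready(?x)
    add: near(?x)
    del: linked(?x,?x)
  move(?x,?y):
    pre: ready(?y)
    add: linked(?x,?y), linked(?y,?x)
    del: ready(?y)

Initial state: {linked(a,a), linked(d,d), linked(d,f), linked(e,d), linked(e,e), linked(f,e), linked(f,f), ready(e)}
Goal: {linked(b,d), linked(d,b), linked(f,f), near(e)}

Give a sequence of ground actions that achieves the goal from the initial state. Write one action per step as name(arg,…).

1. flip(e,d)  →  {linked(a,a), linked(d,d), linked(d,f), linked(e,d), linked(e,e), linked(f,e), linked(f,f), near(e), ready(d), ready(e)}
2. move(b,d)  →  {linked(a,a), linked(b,d), linked(d,b), linked(d,d), linked(d,f), linked(e,d), linked(e,e), linked(f,e), linked(f,f), near(e), ready(e)}

flip(e,d); move(b,d)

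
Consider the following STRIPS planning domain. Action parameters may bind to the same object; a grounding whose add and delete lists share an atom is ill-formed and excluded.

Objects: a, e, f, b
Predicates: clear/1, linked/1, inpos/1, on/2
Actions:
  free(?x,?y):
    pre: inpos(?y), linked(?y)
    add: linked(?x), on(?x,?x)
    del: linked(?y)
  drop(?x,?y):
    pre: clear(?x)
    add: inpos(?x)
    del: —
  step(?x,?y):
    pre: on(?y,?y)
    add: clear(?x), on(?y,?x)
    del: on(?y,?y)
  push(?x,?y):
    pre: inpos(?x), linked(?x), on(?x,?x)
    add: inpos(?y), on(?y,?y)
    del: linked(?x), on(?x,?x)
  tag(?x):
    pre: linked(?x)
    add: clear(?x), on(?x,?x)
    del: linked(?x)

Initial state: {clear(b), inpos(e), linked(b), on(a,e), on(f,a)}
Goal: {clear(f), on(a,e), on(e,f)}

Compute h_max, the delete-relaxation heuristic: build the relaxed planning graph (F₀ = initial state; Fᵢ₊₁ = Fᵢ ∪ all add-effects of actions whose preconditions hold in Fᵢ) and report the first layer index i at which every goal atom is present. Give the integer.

3

F0 = init (5 atoms)
F1 = F0 ∪ {inpos(b), on(b,b)}  (7 atoms)
F2 = F1 ∪ {clear(a), clear(e), clear(f), inpos(a), inpos(f), linked(a), linked(e), linked(f), on(a,a), on(b,a), on(b,e), on(b,f), on(e,e), on(f,f)}  (21 atoms)
F3 = F2 ∪ {on(a,b), on(a,f), on(e,a), on(e,b), on(e,f), on(f,b), on(f,e)}  (28 atoms)
goal ⊆ F3  ⇒  h_max = 3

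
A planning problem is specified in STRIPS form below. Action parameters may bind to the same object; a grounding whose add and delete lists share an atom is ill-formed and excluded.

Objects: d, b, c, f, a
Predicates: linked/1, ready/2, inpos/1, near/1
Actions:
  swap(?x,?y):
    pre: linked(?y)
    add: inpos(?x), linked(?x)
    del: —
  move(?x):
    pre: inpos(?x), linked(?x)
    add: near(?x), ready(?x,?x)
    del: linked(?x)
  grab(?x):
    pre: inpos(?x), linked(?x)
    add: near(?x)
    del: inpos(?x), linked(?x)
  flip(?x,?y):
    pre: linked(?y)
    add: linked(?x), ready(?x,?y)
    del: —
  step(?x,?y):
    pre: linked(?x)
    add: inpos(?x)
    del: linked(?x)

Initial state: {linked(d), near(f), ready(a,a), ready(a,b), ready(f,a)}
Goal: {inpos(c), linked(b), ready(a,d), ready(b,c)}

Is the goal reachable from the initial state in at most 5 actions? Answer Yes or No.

Yes

1. swap(c,d)  →  {inpos(c), linked(c), linked(d), near(f), ready(a,a), ready(a,b), ready(f,a)}
2. flip(b,c)  →  {inpos(c), linked(b), linked(c), linked(d), near(f), ready(a,a), ready(a,b), ready(b,c), ready(f,a)}
3. flip(a,d)  →  {inpos(c), linked(a), linked(b), linked(c), linked(d), near(f), ready(a,a), ready(a,b), ready(a,d), ready(b,c), ready(f,a)}
optimal plan length = 3; 3 ≤ 5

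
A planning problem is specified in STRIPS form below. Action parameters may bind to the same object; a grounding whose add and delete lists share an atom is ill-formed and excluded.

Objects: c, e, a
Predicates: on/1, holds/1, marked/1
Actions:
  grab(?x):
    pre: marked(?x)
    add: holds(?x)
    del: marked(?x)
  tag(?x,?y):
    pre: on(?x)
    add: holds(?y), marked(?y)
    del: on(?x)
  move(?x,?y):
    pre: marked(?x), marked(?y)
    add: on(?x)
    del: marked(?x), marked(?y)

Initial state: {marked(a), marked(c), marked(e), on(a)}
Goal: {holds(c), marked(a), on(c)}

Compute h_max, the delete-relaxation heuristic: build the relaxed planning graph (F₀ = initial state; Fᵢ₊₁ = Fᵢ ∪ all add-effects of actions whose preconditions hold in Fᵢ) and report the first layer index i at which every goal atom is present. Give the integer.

1

F0 = init (4 atoms)
F1 = F0 ∪ {holds(a), holds(c), holds(e), on(c), on(e)}  (9 atoms)
goal ⊆ F1  ⇒  h_max = 1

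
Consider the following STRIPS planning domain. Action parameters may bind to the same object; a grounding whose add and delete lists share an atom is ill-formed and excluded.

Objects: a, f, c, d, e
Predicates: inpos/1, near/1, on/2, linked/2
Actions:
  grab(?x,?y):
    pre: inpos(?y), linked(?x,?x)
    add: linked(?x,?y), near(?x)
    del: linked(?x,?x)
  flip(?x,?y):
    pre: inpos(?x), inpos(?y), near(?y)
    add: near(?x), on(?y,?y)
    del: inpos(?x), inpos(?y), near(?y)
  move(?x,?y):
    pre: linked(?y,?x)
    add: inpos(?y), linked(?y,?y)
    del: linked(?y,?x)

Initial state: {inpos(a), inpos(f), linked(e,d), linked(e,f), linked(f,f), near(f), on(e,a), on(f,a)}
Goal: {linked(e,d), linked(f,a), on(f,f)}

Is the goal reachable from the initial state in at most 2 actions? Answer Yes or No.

Yes

1. grab(f,a)  →  {inpos(a), inpos(f), linked(e,d), linked(e,f), linked(f,a), near(f), on(e,a), on(f,a)}
2. flip(a,f)  →  {linked(e,d), linked(e,f), linked(f,a), near(a), on(e,a), on(f,a), on(f,f)}
optimal plan length = 2; 2 ≤ 2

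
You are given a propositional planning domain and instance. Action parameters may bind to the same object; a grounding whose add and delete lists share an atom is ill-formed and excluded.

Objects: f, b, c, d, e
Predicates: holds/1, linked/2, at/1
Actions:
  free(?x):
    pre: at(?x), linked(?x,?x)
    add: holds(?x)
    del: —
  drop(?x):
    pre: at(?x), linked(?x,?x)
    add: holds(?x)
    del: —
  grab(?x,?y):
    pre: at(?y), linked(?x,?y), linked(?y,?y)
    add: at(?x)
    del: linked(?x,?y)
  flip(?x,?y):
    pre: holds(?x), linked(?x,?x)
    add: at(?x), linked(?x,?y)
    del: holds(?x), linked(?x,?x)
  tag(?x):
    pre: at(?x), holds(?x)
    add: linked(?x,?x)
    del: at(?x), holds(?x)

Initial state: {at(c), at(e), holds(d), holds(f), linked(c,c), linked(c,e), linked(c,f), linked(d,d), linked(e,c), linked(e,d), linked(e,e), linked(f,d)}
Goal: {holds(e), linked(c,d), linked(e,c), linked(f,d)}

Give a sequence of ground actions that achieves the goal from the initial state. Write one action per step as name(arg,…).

free(c); free(e); flip(c,d)

1. free(c)  →  {at(c), at(e), holds(c), holds(d), holds(f), linked(c,c), linked(c,e), linked(c,f), linked(d,d), linked(e,c), linked(e,d), linked(e,e), linked(f,d)}
2. free(e)  →  {at(c), at(e), holds(c), holds(d), holds(e), holds(f), linked(c,c), linked(c,e), linked(c,f), linked(d,d), linked(e,c), linked(e,d), linked(e,e), linked(f,d)}
3. flip(c,d)  →  {at(c), at(e), holds(d), holds(e), holds(f), linked(c,d), linked(c,e), linked(c,f), linked(d,d), linked(e,c), linked(e,d), linked(e,e), linked(f,d)}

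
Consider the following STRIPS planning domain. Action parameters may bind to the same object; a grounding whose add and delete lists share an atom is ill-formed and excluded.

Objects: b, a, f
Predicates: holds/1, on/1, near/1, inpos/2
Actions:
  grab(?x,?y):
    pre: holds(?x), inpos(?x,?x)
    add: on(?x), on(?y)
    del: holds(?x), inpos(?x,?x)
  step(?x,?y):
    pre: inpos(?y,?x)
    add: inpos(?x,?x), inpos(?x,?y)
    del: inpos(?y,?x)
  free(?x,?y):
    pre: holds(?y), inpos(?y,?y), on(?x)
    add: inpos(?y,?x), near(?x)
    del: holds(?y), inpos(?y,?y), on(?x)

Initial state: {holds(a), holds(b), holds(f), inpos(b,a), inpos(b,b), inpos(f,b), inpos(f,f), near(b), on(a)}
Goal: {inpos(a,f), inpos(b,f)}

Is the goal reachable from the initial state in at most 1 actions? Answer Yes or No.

No

1. step(b,f)  →  {holds(a), holds(b), holds(f), inpos(b,a), inpos(b,b), inpos(b,f), inpos(f,f), near(b), on(a)}
2. free(a,f)  →  {holds(a), holds(b), inpos(b,a), inpos(b,b), inpos(b,f), inpos(f,a), near(a), near(b)}
3. step(a,f)  →  {holds(a), holds(b), inpos(a,a), inpos(a,f), inpos(b,a), inpos(b,b), inpos(b,f), near(a), near(b)}
optimal plan length = 3; 3 > 1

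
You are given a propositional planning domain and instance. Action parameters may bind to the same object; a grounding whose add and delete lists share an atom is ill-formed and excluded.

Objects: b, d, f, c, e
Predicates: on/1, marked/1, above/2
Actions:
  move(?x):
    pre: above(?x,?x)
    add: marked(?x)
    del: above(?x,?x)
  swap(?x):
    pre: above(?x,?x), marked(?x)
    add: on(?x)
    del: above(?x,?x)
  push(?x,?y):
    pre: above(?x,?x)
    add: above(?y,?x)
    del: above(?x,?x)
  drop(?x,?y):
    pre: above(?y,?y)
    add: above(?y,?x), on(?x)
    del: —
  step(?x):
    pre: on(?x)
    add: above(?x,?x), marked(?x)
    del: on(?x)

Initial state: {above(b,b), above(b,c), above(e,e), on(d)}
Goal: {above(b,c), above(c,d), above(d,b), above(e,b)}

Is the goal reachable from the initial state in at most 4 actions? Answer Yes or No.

Yes

1. push(b,d)  →  {above(b,c), above(d,b), above(e,e), on(d)}
2. drop(b,e)  →  {above(b,c), above(d,b), above(e,b), above(e,e), on(b), on(d)}
3. step(d)  →  {above(b,c), above(d,b), above(d,d), above(e,b), above(e,e), marked(d), on(b)}
4. push(d,c)  →  {above(b,c), above(c,d), above(d,b), above(e,b), above(e,e), marked(d), on(b)}
optimal plan length = 4; 4 ≤ 4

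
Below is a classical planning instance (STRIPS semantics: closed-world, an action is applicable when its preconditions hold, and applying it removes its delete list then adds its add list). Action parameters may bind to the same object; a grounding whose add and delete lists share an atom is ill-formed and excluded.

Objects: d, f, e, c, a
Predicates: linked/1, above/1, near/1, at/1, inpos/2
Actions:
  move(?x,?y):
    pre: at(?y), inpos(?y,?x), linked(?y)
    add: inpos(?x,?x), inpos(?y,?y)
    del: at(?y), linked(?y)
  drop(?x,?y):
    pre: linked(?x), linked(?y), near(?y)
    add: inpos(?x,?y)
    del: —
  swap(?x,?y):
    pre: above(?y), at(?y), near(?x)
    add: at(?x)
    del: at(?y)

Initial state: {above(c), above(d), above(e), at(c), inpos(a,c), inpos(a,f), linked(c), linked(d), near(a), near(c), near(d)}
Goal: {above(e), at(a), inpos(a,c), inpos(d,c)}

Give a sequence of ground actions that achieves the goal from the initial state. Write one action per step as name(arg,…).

1. drop(d,c)  →  {above(c), above(d), above(e), at(c), inpos(a,c), inpos(a,f), inpos(d,c), linked(c), linked(d), near(a), near(c), near(d)}
2. swap(a,c)  →  {above(c), above(d), above(e), at(a), inpos(a,c), inpos(a,f), inpos(d,c), linked(c), linked(d), near(a), near(c), near(d)}

drop(d,c); swap(a,c)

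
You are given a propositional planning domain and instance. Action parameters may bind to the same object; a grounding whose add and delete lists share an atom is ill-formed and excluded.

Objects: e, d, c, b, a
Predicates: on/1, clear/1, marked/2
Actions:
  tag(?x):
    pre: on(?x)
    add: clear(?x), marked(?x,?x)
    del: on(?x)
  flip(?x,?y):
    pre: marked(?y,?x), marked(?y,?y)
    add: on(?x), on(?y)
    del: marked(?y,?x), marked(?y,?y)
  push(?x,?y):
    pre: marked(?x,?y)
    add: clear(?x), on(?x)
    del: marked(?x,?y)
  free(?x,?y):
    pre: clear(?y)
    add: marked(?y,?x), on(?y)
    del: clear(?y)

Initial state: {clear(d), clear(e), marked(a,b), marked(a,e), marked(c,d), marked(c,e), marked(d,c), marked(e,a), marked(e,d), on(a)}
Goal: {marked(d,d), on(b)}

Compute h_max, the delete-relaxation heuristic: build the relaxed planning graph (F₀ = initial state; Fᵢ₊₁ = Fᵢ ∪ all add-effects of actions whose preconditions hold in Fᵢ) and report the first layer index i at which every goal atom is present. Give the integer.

2

F0 = init (10 atoms)
F1 = F0 ∪ {clear(a), clear(c), marked(a,a), marked(d,a), marked(d,b), marked(d,d), marked(d,e), marked(e,b), marked(e,c), marked(e,e), on(c), on(d), on(e)}  (23 atoms)
F2 = F1 ∪ {marked(a,c), marked(a,d), marked(c,a), marked(c,b), marked(c,c), on(b)}  (29 atoms)
goal ⊆ F2  ⇒  h_max = 2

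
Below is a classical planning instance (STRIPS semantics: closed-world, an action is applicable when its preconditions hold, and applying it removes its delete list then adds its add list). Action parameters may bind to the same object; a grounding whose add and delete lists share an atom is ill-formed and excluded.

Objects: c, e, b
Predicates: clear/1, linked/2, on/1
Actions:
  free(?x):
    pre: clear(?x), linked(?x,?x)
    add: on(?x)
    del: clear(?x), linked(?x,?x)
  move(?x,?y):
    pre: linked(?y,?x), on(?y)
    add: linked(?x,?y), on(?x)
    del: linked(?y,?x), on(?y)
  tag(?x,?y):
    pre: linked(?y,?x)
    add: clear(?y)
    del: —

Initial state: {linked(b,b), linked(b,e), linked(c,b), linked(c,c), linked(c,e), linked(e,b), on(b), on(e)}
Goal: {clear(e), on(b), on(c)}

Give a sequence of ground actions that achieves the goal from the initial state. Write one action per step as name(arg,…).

1. tag(c,c)  →  {clear(c), linked(b,b), linked(b,e), linked(c,b), linked(c,c), linked(c,e), linked(e,b), on(b), on(e)}
2. free(c)  →  {linked(b,b), linked(b,e), linked(c,b), linked(c,e), linked(e,b), on(b), on(c), on(e)}
3. tag(b,e)  →  {clear(e), linked(b,b), linked(b,e), linked(c,b), linked(c,e), linked(e,b), on(b), on(c), on(e)}

tag(c,c); free(c); tag(b,e)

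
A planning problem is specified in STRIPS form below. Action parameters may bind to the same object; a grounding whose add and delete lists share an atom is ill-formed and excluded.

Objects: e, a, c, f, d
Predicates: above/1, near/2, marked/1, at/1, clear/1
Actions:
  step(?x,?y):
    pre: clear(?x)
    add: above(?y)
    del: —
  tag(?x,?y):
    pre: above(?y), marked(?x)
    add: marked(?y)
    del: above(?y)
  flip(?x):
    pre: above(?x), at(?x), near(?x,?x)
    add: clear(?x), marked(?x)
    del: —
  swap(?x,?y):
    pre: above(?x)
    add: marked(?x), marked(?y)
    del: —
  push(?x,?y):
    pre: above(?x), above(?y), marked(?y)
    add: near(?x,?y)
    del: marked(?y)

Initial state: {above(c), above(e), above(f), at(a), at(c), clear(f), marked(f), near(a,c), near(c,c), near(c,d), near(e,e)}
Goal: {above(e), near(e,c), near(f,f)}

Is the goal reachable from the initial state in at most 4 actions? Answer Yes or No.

Yes

1. flip(c)  →  {above(c), above(e), above(f), at(a), at(c), clear(c), clear(f), marked(c), marked(f), near(a,c), near(c,c), near(c,d), near(e,e)}
2. push(e,c)  →  {above(c), above(e), above(f), at(a), at(c), clear(c), clear(f), marked(f), near(a,c), near(c,c), near(c,d), near(e,c), near(e,e)}
3. push(f,f)  →  {above(c), above(e), above(f), at(a), at(c), clear(c), clear(f), near(a,c), near(c,c), near(c,d), near(e,c), near(e,e), near(f,f)}
optimal plan length = 3; 3 ≤ 4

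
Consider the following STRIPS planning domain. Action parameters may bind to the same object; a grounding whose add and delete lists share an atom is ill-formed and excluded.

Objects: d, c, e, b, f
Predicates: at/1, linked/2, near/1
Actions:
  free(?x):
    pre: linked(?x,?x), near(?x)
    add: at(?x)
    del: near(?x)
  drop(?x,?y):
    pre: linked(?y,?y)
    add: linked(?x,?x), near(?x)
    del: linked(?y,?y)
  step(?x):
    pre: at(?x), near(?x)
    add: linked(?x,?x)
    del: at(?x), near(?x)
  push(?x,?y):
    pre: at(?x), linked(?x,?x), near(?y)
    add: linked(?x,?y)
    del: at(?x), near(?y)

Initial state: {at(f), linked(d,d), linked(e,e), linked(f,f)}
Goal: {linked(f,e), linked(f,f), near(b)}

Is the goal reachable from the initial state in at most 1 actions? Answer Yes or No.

No

1. drop(e,d)  →  {at(f), linked(e,e), linked(f,f), near(e)}
2. drop(b,e)  →  {at(f), linked(b,b), linked(f,f), near(b), near(e)}
3. push(f,e)  →  {linked(b,b), linked(f,e), linked(f,f), near(b)}
optimal plan length = 3; 3 > 1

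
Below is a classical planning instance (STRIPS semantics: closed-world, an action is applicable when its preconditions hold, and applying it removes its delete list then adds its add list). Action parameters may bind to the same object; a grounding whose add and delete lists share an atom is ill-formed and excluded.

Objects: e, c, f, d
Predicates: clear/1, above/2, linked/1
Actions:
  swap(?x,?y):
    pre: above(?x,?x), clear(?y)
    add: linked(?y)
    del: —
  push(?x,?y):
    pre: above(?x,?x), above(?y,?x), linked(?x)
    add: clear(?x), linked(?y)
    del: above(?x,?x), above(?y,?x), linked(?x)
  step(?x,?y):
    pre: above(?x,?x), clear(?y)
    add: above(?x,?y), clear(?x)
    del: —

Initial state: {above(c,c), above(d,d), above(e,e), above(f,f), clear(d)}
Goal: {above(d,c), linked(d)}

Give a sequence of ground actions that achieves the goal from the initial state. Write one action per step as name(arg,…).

1. swap(e,d)  →  {above(c,c), above(d,d), above(e,e), above(f,f), clear(d), linked(d)}
2. step(c,d)  →  {above(c,c), above(c,d), above(d,d), above(e,e), above(f,f), clear(c), clear(d), linked(d)}
3. step(d,c)  →  {above(c,c), above(c,d), above(d,c), above(d,d), above(e,e), above(f,f), clear(c), clear(d), linked(d)}

swap(e,d); step(c,d); step(d,c)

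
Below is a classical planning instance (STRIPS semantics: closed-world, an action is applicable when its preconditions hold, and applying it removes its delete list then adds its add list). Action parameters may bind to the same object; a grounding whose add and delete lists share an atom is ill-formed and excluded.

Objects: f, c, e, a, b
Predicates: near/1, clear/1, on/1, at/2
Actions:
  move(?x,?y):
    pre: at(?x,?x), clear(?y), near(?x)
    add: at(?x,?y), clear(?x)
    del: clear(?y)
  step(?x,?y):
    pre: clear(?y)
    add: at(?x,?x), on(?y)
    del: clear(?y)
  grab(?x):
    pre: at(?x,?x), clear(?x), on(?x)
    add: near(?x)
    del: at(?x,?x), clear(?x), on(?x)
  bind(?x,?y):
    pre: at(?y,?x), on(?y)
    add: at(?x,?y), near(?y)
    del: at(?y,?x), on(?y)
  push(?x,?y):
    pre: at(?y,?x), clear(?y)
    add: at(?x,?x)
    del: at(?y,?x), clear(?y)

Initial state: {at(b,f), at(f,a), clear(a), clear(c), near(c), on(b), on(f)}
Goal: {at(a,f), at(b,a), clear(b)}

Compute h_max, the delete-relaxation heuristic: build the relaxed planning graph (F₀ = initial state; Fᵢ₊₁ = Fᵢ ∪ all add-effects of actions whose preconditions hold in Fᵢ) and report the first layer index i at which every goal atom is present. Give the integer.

2

F0 = init (7 atoms)
F1 = F0 ∪ {at(a,a), at(a,f), at(b,b), at(c,c), at(e,e), at(f,b), at(f,f), near(b), near(f), on(a), on(c)}  (18 atoms)
F2 = F1 ∪ {at(b,a), at(b,c), at(c,a), at(f,c), clear(b), clear(f), near(a)}  (25 atoms)
goal ⊆ F2  ⇒  h_max = 2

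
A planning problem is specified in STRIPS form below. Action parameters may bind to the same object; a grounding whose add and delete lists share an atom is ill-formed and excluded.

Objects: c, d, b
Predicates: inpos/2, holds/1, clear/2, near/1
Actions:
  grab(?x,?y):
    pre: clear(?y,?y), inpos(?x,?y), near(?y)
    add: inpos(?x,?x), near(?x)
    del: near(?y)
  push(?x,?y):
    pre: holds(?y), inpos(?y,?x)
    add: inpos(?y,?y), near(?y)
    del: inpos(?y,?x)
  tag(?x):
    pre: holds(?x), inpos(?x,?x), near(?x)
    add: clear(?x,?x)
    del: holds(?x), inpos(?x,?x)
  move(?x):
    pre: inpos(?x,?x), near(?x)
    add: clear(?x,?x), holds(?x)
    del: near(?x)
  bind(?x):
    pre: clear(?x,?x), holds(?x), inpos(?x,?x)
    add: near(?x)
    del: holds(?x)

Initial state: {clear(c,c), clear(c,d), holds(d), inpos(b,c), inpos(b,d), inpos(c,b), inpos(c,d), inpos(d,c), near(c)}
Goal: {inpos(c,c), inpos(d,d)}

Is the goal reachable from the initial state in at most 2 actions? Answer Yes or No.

No

1. grab(d,c)  →  {clear(c,c), clear(c,d), holds(d), inpos(b,c), inpos(b,d), inpos(c,b), inpos(c,d), inpos(d,c), inpos(d,d), near(d)}
2. tag(d)  →  {clear(c,c), clear(c,d), clear(d,d), inpos(b,c), inpos(b,d), inpos(c,b), inpos(c,d), inpos(d,c), near(d)}
3. grab(c,d)  →  {clear(c,c), clear(c,d), clear(d,d), inpos(b,c), inpos(b,d), inpos(c,b), inpos(c,c), inpos(c,d), inpos(d,c), near(c)}
4. grab(d,c)  →  {clear(c,c), clear(c,d), clear(d,d), inpos(b,c), inpos(b,d), inpos(c,b), inpos(c,c), inpos(c,d), inpos(d,c), inpos(d,d), near(d)}
optimal plan length = 4; 4 > 2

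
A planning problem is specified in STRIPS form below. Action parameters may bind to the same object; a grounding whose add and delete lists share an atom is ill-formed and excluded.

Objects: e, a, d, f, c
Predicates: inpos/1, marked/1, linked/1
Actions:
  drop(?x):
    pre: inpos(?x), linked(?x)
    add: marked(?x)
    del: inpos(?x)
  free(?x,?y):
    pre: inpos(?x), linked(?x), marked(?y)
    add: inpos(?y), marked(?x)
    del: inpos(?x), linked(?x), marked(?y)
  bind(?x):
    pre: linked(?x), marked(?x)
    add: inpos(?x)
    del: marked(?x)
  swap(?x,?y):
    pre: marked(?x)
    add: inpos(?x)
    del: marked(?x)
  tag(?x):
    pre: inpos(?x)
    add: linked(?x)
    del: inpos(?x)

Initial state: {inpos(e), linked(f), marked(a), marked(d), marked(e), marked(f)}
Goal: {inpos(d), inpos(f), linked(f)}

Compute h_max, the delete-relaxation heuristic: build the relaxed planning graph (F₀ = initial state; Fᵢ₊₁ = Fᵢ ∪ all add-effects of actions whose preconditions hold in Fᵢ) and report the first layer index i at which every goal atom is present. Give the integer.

1

F0 = init (6 atoms)
F1 = F0 ∪ {inpos(a), inpos(d), inpos(f), linked(e)}  (10 atoms)
goal ⊆ F1  ⇒  h_max = 1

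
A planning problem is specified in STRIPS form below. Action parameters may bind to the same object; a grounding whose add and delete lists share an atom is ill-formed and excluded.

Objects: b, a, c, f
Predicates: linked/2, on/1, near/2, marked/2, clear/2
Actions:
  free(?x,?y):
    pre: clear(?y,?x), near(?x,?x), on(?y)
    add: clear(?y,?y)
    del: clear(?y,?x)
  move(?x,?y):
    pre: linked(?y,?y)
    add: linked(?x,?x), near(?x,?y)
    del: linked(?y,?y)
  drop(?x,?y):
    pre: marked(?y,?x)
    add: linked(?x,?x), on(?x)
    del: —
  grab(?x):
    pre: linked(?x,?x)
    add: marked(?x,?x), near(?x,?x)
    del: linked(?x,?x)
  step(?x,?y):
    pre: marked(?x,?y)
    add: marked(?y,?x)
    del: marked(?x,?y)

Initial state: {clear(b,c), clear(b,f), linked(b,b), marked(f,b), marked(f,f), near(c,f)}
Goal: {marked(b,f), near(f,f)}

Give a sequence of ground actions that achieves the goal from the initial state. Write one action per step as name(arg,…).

1. move(f,b)  →  {clear(b,c), clear(b,f), linked(f,f), marked(f,b), marked(f,f), near(c,f), near(f,b)}
2. grab(f)  →  {clear(b,c), clear(b,f), marked(f,b), marked(f,f), near(c,f), near(f,b), near(f,f)}
3. step(f,b)  →  {clear(b,c), clear(b,f), marked(b,f), marked(f,f), near(c,f), near(f,b), near(f,f)}

move(f,b); grab(f); step(f,b)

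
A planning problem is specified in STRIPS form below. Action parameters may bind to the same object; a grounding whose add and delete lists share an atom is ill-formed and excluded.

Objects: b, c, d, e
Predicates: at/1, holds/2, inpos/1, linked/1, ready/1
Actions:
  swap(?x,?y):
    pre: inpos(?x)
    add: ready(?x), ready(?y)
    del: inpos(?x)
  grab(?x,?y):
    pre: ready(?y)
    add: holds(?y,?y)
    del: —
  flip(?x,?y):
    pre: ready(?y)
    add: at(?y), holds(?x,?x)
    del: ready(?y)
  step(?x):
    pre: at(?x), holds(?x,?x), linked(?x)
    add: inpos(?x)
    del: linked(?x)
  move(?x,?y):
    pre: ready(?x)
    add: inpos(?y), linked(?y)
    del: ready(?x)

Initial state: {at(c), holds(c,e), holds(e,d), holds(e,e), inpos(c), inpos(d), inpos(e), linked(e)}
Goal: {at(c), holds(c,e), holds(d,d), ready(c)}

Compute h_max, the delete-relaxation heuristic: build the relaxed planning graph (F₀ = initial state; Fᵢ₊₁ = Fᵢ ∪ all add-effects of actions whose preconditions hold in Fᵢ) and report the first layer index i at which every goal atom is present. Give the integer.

F0 = init (8 atoms)
F1 = F0 ∪ {ready(b), ready(c), ready(d), ready(e)}  (12 atoms)
F2 = F1 ∪ {at(b), at(d), at(e), holds(b,b), holds(c,c), holds(d,d), inpos(b), linked(b), linked(c), linked(d)}  (22 atoms)
goal ⊆ F2  ⇒  h_max = 2

2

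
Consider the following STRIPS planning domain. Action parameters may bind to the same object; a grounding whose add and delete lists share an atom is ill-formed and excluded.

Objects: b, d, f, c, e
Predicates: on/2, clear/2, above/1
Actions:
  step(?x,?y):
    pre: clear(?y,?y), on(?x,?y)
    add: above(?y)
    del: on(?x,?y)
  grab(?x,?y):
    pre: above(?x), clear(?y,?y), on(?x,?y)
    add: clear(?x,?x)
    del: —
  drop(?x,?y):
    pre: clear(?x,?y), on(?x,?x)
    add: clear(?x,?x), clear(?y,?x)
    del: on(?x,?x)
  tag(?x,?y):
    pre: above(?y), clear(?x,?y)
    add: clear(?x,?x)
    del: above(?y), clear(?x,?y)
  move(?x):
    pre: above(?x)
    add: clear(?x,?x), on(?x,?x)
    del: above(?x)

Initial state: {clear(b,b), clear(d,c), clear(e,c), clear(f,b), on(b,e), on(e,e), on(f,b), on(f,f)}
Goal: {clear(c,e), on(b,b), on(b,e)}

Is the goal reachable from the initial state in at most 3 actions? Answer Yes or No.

Yes

1. step(f,b)  →  {above(b), clear(b,b), clear(d,c), clear(e,c), clear(f,b), on(b,e), on(e,e), on(f,f)}
2. drop(e,c)  →  {above(b), clear(b,b), clear(c,e), clear(d,c), clear(e,c), clear(e,e), clear(f,b), on(b,e), on(f,f)}
3. move(b)  →  {clear(b,b), clear(c,e), clear(d,c), clear(e,c), clear(e,e), clear(f,b), on(b,b), on(b,e), on(f,f)}
optimal plan length = 3; 3 ≤ 3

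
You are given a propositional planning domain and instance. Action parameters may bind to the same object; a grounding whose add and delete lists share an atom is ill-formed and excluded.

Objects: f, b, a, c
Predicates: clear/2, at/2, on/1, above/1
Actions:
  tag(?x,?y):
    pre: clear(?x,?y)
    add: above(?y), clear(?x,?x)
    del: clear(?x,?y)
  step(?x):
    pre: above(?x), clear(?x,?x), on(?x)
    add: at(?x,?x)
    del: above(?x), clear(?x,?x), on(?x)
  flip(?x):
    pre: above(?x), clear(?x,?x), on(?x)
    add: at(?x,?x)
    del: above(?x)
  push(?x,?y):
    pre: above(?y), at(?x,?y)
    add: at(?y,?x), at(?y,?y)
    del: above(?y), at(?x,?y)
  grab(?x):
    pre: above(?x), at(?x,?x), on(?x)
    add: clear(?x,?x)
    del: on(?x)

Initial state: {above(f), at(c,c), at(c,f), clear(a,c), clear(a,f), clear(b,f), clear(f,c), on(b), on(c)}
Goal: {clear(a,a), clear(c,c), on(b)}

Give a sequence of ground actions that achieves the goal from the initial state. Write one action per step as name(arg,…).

1. tag(a,c)  →  {above(c), above(f), at(c,c), at(c,f), clear(a,a), clear(a,f), clear(b,f), clear(f,c), on(b), on(c)}
2. grab(c)  →  {above(c), above(f), at(c,c), at(c,f), clear(a,a), clear(a,f), clear(b,f), clear(c,c), clear(f,c), on(b)}

tag(a,c); grab(c)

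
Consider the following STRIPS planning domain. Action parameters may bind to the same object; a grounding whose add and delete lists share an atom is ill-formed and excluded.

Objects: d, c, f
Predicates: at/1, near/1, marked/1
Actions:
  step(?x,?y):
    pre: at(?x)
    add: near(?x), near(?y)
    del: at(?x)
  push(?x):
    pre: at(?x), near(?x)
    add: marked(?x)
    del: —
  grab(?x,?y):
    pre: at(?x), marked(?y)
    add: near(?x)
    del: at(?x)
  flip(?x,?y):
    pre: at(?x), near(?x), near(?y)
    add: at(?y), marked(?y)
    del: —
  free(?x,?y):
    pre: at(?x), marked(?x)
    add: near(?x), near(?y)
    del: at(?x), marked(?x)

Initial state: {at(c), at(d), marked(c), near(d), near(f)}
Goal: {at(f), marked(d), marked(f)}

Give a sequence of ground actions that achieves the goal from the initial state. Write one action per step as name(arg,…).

1. push(d)  →  {at(c), at(d), marked(c), marked(d), near(d), near(f)}
2. flip(d,f)  →  {at(c), at(d), at(f), marked(c), marked(d), marked(f), near(d), near(f)}

push(d); flip(d,f)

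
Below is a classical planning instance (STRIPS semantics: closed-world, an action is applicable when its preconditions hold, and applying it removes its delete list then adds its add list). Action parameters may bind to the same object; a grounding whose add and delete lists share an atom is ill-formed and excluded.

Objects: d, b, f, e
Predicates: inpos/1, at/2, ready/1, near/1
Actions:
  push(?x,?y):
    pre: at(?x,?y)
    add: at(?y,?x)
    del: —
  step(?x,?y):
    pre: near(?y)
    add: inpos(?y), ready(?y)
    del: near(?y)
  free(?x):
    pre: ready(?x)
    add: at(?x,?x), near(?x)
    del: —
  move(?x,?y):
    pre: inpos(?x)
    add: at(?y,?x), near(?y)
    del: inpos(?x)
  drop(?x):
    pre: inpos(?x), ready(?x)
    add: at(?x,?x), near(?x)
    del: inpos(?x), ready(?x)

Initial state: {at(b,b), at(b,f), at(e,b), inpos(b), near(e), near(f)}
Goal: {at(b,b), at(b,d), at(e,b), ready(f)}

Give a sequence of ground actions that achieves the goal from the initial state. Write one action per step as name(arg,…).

1. step(d,f)  →  {at(b,b), at(b,f), at(e,b), inpos(b), inpos(f), near(e), ready(f)}
2. move(b,d)  →  {at(b,b), at(b,f), at(d,b), at(e,b), inpos(f), near(d), near(e), ready(f)}
3. push(d,b)  →  {at(b,b), at(b,d), at(b,f), at(d,b), at(e,b), inpos(f), near(d), near(e), ready(f)}

step(d,f); move(b,d); push(d,b)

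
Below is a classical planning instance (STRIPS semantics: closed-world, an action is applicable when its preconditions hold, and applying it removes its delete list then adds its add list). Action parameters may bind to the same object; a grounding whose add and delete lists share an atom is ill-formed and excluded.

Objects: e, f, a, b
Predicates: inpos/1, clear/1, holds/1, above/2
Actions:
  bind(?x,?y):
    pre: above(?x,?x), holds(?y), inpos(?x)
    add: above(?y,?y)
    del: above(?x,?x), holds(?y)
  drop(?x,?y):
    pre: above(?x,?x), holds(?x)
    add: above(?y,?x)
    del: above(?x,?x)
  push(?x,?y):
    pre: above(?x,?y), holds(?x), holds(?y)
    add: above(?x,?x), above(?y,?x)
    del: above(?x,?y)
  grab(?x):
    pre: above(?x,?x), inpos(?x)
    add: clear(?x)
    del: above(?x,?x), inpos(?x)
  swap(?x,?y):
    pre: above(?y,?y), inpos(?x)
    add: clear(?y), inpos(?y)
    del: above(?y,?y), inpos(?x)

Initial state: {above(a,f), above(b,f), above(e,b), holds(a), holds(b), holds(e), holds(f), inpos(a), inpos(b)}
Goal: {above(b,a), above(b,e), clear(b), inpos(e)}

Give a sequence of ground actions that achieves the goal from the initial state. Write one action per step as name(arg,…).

push(e,b); push(a,f); drop(a,b); push(b,f); grab(b); swap(a,e)

1. push(e,b)  →  {above(a,f), above(b,e), above(b,f), above(e,e), holds(a), holds(b), holds(e), holds(f), inpos(a), inpos(b)}
2. push(a,f)  →  {above(a,a), above(b,e), above(b,f), above(e,e), above(f,a), holds(a), holds(b), holds(e), holds(f), inpos(a), inpos(b)}
3. drop(a,b)  →  {above(b,a), above(b,e), above(b,f), above(e,e), above(f,a), holds(a), holds(b), holds(e), holds(f), inpos(a), inpos(b)}
4. push(b,f)  →  {above(b,a), above(b,b), above(b,e), above(e,e), above(f,a), above(f,b), holds(a), holds(b), holds(e), holds(f), inpos(a), inpos(b)}
5. grab(b)  →  {above(b,a), above(b,e), above(e,e), above(f,a), above(f,b), clear(b), holds(a), holds(b), holds(e), holds(f), inpos(a)}
6. swap(a,e)  →  {above(b,a), above(b,e), above(f,a), above(f,b), clear(b), clear(e), holds(a), holds(b), holds(e), holds(f), inpos(e)}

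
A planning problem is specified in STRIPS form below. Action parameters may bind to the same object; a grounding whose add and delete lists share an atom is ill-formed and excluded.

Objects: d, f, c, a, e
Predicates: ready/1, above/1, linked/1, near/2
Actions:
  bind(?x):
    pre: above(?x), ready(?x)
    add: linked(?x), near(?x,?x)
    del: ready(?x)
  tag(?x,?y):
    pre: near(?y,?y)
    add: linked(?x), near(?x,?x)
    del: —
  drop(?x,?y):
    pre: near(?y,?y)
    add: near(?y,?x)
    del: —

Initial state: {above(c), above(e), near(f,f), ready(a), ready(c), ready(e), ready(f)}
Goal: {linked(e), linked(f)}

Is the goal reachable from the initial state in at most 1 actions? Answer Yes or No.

1. bind(e)  →  {above(c), above(e), linked(e), near(e,e), near(f,f), ready(a), ready(c), ready(f)}
2. tag(f,f)  →  {above(c), above(e), linked(e), linked(f), near(e,e), near(f,f), ready(a), ready(c), ready(f)}
optimal plan length = 2; 2 > 1

No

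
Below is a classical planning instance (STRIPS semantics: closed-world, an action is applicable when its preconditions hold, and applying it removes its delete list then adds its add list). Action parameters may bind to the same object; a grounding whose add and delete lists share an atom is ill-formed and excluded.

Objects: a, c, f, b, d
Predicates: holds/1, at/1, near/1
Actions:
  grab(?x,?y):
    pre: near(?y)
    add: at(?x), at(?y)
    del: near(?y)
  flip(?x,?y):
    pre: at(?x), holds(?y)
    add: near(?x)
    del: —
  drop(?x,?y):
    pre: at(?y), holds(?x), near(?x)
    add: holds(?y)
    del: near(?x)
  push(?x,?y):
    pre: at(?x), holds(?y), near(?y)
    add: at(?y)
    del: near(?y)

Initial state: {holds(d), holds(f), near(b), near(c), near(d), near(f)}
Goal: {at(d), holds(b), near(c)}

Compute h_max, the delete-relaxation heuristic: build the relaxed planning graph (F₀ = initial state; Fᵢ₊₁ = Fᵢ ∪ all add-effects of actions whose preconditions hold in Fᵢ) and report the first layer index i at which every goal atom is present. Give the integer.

2

F0 = init (6 atoms)
F1 = F0 ∪ {at(a), at(b), at(c), at(d), at(f)}  (11 atoms)
F2 = F1 ∪ {holds(a), holds(b), holds(c), near(a)}  (15 atoms)
goal ⊆ F2  ⇒  h_max = 2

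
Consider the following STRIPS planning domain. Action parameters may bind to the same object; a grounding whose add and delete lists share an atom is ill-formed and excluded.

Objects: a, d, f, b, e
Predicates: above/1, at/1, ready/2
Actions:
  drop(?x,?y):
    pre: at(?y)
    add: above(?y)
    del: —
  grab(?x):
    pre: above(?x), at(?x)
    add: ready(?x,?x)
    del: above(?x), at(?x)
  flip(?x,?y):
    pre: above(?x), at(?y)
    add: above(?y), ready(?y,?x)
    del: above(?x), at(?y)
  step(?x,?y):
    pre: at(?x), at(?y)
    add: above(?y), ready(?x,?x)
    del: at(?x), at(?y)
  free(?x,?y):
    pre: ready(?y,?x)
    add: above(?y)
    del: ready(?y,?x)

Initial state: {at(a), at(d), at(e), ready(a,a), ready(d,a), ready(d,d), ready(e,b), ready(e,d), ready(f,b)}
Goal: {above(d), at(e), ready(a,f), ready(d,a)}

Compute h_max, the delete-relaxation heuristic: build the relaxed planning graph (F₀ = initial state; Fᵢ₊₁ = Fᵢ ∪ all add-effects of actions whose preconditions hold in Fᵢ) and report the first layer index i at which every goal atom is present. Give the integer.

F0 = init (9 atoms)
F1 = F0 ∪ {above(a), above(d), above(e), above(f), ready(e,e)}  (14 atoms)
F2 = F1 ∪ {ready(a,d), ready(a,e), ready(a,f), ready(d,e), ready(d,f), ready(e,a), ready(e,f)}  (21 atoms)
goal ⊆ F2  ⇒  h_max = 2

2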